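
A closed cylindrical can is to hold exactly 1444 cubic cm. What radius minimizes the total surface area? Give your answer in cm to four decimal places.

With radius r and height h, πr²h = 1444 so h = 1444/(πr²), and S(r) = 2πr² + 2πrh = 2πr² + 2·1444/r.
S'(r) = 4πr − 2·1444/r² = 0 ⇒ r³ = 1444/(2π), so r ≈ 6.1253 and h = 2r ≈ 12.2506.
S''(r) = 4π + 4·1444/r³ > 0, so this is the minimum; S ≈ 707.2278.

6.1253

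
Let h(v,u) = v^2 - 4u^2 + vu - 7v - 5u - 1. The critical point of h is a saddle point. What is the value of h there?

-223/17

∂h/∂v = 2v + u - 7 = 0 and ∂h/∂u = v - 8u - 5 = 0, so (v, u) = (61/17, -3/17).
The Hessian has h_{vv} = 2, h_{uu} = -8, h_{vu} = 1, giving D = -17 < 0, so the point is a saddle point.
h(61/17, -3/17) = -223/17.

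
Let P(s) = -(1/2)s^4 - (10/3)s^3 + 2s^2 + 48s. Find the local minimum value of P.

-153/2

P'(s) = -2s^3 - 10s^2 + 4s + 48. Setting P'(s) = 0 gives s ∈ {-4, -3, 2}.
Second-derivative test with P''(s) = -6s^2 - 20s + 4: P''(-4) = -12 < 0 ⇒ local maximum; P''(-3) = 10 > 0 ⇒ local minimum; P''(2) = -60 < 0 ⇒ local maximum.
The local minimum is P(-3) = -153/2.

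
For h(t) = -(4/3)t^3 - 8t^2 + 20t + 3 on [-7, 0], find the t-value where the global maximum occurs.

0

The derivative is -4t^2 - 16t + 20, whose only zero in [-7, 0] is t = -5.
Evaluating at the critical points and endpoints: h(-7) = -215/3, h(-5) = -391/3, h(0) = 3.
Hence the absolute maximum is 3 at t = 0.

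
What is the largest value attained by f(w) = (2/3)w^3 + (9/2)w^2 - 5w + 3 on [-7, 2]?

343/6

f'(w) = 2w^2 + 9w - 5, which vanishes at w = -5 and w = 1/2.
Compare values at every candidate in [-7, 2]: f(-7) = 179/6,  f(-5) = 343/6,  f(1/2) = 41/24,  f(2) = 49/3.
The maximum over the interval is 343/6, attained at w = -5.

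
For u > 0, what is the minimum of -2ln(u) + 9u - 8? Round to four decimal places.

-2.9918

R'(u) = -2/u + 9 = 0 gives u = 2/9.
R''(u) = 2/u², which is positive for u > 0, so this is a local minimum.
R(2/9) = -2·ln(2/9) + 2 - 8 ≈ -2.9918.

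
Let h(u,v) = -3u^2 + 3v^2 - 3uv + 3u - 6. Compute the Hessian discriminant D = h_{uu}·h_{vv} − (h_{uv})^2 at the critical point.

-45

∂h/∂u = -6u - 3v + 3 = 0 and ∂h/∂v = -3u + 6v = 0, so (u, v) = (2/5, 1/5).
The Hessian has h_{uu} = -6, h_{vv} = 6, h_{uv} = -3, giving D = -45 < 0, so the point is a saddle point.
D = (-6)·(6) − (-3)^2 = -45.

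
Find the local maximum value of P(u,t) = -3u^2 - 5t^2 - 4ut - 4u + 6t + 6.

137/11

∂P/∂u = -6u - 4t - 4 = 0 and ∂P/∂t = -4u - 10t + 6 = 0, so (u, t) = (-16/11, 13/11).
The Hessian has P_{uu} = -6, P_{tt} = -10, P_{ut} = -4, giving D = 44 > 0 with P_{uu} < 0, so the point is a local maximum.
P(-16/11, 13/11) = 137/11.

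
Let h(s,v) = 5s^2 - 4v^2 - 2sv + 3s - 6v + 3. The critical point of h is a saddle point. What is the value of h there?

30/7

∂h/∂s = 10s - 2v + 3 = 0 and ∂h/∂v = -2s - 8v - 6 = 0, so (s, v) = (-3/7, -9/14).
The Hessian has h_{ss} = 10, h_{vv} = -8, h_{sv} = -2, giving D = -84 < 0, so the point is a saddle point.
h(-3/7, -9/14) = 30/7.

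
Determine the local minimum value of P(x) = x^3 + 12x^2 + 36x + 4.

-28

Critical points: P'(x) = 3x^2 + 24x + 36 vanishes at x = -6, -2.
Since P''(x) = 6x + 24, we get P''(-6) = -12 < 0 ⇒ local maximum; P''(-2) = 12 > 0 ⇒ local minimum.
So the local minimum value is P(-2) = -28.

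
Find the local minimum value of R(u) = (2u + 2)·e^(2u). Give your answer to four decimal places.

By the product rule, R'(u) = (4u + 6)·e^(2u). Since e^(2u) > 0, the only critical point is u = -3/2.
R''(-3/2) has the same sign as 4 > 0, so this is a local minimum.
R(-3/2) = (-1)·e^(-3) ≈ -0.0498.

-0.0498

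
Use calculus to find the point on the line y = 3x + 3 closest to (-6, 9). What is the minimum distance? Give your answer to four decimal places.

Minimize D(x)^2 = (x + 6)^2 + (3x - 6)^2.
d/dx[D^2] = 2(x + 6) + 2·3·(3x - 6) = 0 ⇒ x = 6/5.
Then y = 33/5 and the distance is √(288/5) ≈ 7.5895.

7.5895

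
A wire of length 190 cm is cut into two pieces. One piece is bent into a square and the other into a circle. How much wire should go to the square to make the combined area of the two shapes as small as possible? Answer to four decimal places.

106.4188

Let x be the length used for the square. Square side x/4; circle radius (190−x)/(2π).
A(x) = (x/4)² + π·((190−x)/(2π))² = x²/16 + (190−x)²/(4π) for 0 ≤ x ≤ 190. A'(x) = x/8 − (190−x)/(2π) = 0 gives x = 4·190/(π+4) ≈ 106.4188.
A'' = 1/8 + 1/(2π) > 0, so this gives the minimum combined area; x ≈ 106.4188 cm to the square.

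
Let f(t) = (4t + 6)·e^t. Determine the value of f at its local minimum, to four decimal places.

-0.3283

Differentiating with the product rule gives f'(t) = (4t + 10)·e^t. Since e^t > 0, the only critical point is t = -5/2.
f''(-5/2) has the same sign as 4 > 0, so this is a local minimum.
f(-5/2) = (-4)·e^(-5/2) ≈ -0.3283.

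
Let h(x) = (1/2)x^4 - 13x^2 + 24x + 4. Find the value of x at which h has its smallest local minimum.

-4

Critical points: h'(x) = 2x^3 - 26x + 24 vanishes at x = -4, 1, 3.
Since h''(x) = 6x^2 - 26, we get h''(-4) = 70 > 0 ⇒ local minimum; h''(1) = -20 < 0 ⇒ local maximum; h''(3) = 28 > 0 ⇒ local minimum.
So the smallest local minimum value is h(-4) = -172.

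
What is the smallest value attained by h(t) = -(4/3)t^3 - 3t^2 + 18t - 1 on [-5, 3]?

-46

h'(t) = -4t^2 - 6t + 18, which vanishes at t = -3 and t = 3/2.
Candidates: h(-5) = 2/3, h(-3) = -46, h(3/2) = 59/4, h(3) = -10.
The minimum over the interval is -46, attained at t = -3.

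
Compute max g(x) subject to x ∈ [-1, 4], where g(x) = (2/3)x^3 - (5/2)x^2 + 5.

23/3

The derivative is 2x^2 - 5x, which vanishes at x = 0 and x = 5/2.
Candidates: g(-1) = 11/6,  g(0) = 5,  g(5/2) = -5/24,  g(4) = 23/3.
Hence the absolute maximum is 23/3 at x = 4.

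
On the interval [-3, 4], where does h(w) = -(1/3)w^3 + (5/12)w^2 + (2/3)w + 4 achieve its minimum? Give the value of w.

Differentiating, h'(w) = -w^2 + (5/6)w + 2/3; which vanishes at w = -1/2 and w = 4/3.
Candidates: h(-3) = 59/4,  h(-1/2) = 61/16,  h(4/3) = 392/81,  h(4) = -8.
So the minimum is h(4) = -8.

4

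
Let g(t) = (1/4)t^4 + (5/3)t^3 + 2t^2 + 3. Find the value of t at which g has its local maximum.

Critical points: g'(t) = t^3 + 5t^2 + 4t vanishes at t = -4, -1, 0.
Since g''(t) = 3t^2 + 10t + 4, we get g''(-4) = 12 > 0 ⇒ local minimum; g''(-1) = -3 < 0 ⇒ local maximum; g''(0) = 4 > 0 ⇒ local minimum.
Thus g has its local maximum at t = -1, with value 43/12.

-1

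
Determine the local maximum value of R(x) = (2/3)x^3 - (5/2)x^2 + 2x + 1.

R'(x) = 2x^2 - 5x + 2 = 0 at x = 1/2, 2.
Since R''(x) = 4x - 5, we get R''(1/2) = -3 < 0 ⇒ local maximum; R''(2) = 3 > 0 ⇒ local minimum.
So the local maximum value is R(1/2) = 35/24.

35/24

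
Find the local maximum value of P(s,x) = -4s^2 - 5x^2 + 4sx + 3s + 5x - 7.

∂P/∂s = -8s + 4x + 3 = 0 and ∂P/∂x = 4s - 10x + 5 = 0, so (s, x) = (25/32, 13/16).
The Hessian has P_{ss} = -8, P_{xx} = -10, P_{sx} = 4, giving D = 64 > 0 with P_{ss} < 0, so the point is a local maximum.
P(25/32, 13/16) = -243/64.

-243/64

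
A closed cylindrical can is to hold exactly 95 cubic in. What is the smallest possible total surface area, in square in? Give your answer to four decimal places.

With radius r and height h, πr²h = 95 so h = 95/(πr²), and S(r) = 2πr² + 2πrh = 2πr² + 2·95/r.
S'(r) = 4πr − 2·95/r² = 0 ⇒ r³ = 95/(2π), so r ≈ 2.4728 and h = 2r ≈ 4.9455.
S''(r) = 4π + 4·95/r³ > 0, so this is the minimum; S ≈ 115.2560.

115.2560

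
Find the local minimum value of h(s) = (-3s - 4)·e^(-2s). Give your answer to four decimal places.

By the product rule, h'(s) = (6s + 5)·e^(-2s). Since e^(-2s) > 0, the only critical point is s = -5/6.
h''(-5/6) has the same sign as 6 > 0, so this is a local minimum.
h(-5/6) = (-3/2)·e^(5/3) ≈ -7.9417.

-7.9417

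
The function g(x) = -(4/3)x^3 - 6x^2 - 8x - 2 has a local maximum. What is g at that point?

Critical points: g'(x) = -4x^2 - 12x - 8 vanishes at x = -2, -1.
Second-derivative test with g''(x) = -8x - 12: g''(-2) = 4 > 0 ⇒ local minimum; g''(-1) = -4 < 0 ⇒ local maximum.
So the local maximum value is g(-1) = 4/3.

4/3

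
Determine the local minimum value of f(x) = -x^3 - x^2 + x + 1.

0

f'(x) = -3x^2 - 2x + 1. Setting f'(x) = 0 gives x ∈ {-1, 1/3}.
Since f''(x) = -6x - 2, we get f''(-1) = 4 > 0 ⇒ local minimum; f''(1/3) = -4 < 0 ⇒ local maximum.
The local minimum is f(-1) = 0.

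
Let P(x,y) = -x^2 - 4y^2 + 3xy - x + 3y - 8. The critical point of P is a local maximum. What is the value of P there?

-52/7

∂P/∂x = -2x + 3y - 1 = 0 and ∂P/∂y = 3x - 8y + 3 = 0, so (x, y) = (1/7, 3/7).
The Hessian has P_{xx} = -2, P_{yy} = -8, P_{xy} = 3, giving D = 7 > 0 with P_{xx} < 0, so the point is a local maximum.
P(1/7, 3/7) = -52/7.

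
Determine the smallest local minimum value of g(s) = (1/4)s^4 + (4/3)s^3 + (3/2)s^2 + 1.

-5/4

g'(s) = s^3 + 4s^2 + 3s = 0 at s = -3, -1, 0.
g''(s) = 3s^2 + 8s + 3. g''(-3) = 6 > 0 ⇒ local minimum; g''(-1) = -2 < 0 ⇒ local maximum; g''(0) = 3 > 0 ⇒ local minimum.
Thus g has its smallest local minimum at s = -3, with value -5/4.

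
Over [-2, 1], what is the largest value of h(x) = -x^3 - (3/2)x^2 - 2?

0

Differentiating, h'(x) = -3x^2 - 3x; which vanishes at x = -1 and x = 0.
Evaluating at the critical points and endpoints: h(-2) = 0; h(-1) = -5/2; h(0) = -2; h(1) = -9/2.
So the maximum is h(-2) = 0.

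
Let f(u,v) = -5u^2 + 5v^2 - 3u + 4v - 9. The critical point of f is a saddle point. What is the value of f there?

-187/20

∂f/∂u = -10u - 3 = 0 and ∂f/∂v = 10v + 4 = 0, so (u, v) = (-3/10, -2/5).
The Hessian has f_{uu} = -10, f_{vv} = 10, f_{uv} = 0, giving D = -100 < 0, so the point is a saddle point.
f(-3/10, -2/5) = -187/20.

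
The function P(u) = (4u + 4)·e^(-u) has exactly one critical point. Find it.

0

By the product rule, P'(u) = (-4u)·e^(-u). Since e^(-u) > 0, the only critical point is u = 0.
P''(0) has the same sign as -4 < 0, so this is a local maximum.
P(0) = (4)·e^(0) ≈ 4.0000.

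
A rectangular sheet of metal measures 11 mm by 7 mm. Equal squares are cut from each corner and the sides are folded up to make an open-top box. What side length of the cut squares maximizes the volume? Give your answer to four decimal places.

1.3927

With cut size x, the volume is V(x) = x(11 − 2x)(7 − 2x) for 0 < x < 3.5.
V'(x) = 12x^2 − 72x + 77. Setting V'(x) = 0 gives x ≈ 1.3927 (the root in (0, 3.5)).
V''(x) = 24x − 72 is negative there, so this is the maximum; V ≈ 48.2170.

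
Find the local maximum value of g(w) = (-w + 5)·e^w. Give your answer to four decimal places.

By the product rule, g'(w) = (-w + 4)·e^w. Since e^w > 0, the only critical point is w = 4.
g''(4) has the same sign as -1 < 0, so this is a local maximum.
g(4) = (1)·e^(4) ≈ 54.5982.

54.5982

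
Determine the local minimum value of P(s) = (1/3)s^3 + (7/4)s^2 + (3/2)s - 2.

P'(s) = s^2 + (7/2)s + 3/2. Setting P'(s) = 0 gives s ∈ {-3, -1/2}.
Second-derivative test with P''(s) = 2s + 7/2: P''(-3) = -5/2 < 0 ⇒ local maximum; P''(-1/2) = 5/2 > 0 ⇒ local minimum.
So the local minimum value is P(-1/2) = -113/48.

-113/48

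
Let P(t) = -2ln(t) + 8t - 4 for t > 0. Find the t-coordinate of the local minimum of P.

P'(t) = -2/t + 8 = 0 gives t = 1/4.
P''(t) = 2/t², which is positive for t > 0, so this is a local minimum.
P(1/4) = -2·ln(1/4) + 2 - 4 ≈ 0.7726.

1/4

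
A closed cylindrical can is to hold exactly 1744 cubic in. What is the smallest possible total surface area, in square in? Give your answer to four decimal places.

With radius r and height h, πr²h = 1744 so h = 1744/(πr²), and S(r) = 2πr² + 2πrh = 2πr² + 2·1744/r.
S'(r) = 4πr − 2·1744/r² = 0 ⇒ r³ = 1744/(2π), so r ≈ 6.5231 and h = 2r ≈ 13.0462.
S''(r) = 4π + 4·1744/r³ > 0, so this is the minimum; S ≈ 802.0699.

802.0699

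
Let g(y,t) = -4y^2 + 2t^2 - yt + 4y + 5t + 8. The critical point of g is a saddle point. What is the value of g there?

∂g/∂y = -8y - t + 4 = 0 and ∂g/∂t = -y + 4t + 5 = 0, so (y, t) = (7/11, -12/11).
The Hessian has g_{yy} = -8, g_{tt} = 4, g_{yt} = -1, giving D = -33 < 0, so the point is a saddle point.
g(7/11, -12/11) = 72/11.

72/11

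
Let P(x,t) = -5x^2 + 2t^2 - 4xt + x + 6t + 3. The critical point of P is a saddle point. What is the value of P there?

1/4

∂P/∂x = -10x - 4t + 1 = 0 and ∂P/∂t = -4x + 4t + 6 = 0, so (x, t) = (1/2, -1).
The Hessian has P_{xx} = -10, P_{tt} = 4, P_{xt} = -4, giving D = -56 < 0, so the point is a saddle point.
P(1/2, -1) = 1/4.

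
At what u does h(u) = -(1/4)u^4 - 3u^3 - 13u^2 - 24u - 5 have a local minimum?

-3

Critical points: h'(u) = -u^3 - 9u^2 - 26u - 24 vanishes at u = -4, -3, -2.
Second-derivative test with h''(u) = -3u^2 - 18u - 26: h''(-4) = -2 < 0 ⇒ local maximum; h''(-3) = 1 > 0 ⇒ local minimum; h''(-2) = -2 < 0 ⇒ local maximum.
The local minimum is h(-3) = 43/4.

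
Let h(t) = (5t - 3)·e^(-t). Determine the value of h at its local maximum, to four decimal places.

By the product rule, h'(t) = (-5t + 8)·e^(-t). Since e^(-t) > 0, the only critical point is t = 8/5.
h''(8/5) has the same sign as -5 < 0, so this is a local maximum.
h(8/5) = (5)·e^(-8/5) ≈ 1.0095.

1.0095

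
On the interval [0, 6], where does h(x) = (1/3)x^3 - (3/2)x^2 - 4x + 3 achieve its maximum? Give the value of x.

0

Differentiating, h'(x) = x^2 - 3x - 4; whose only zero in [0, 6] is x = 4.
Compare values at every candidate in [0, 6]: h(0) = 3,  h(4) = -47/3,  h(6) = -3.
The maximum over the interval is 3, attained at x = 0.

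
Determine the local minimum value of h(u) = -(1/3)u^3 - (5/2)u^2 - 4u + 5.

h'(u) = -u^2 - 5u - 4. Setting h'(u) = 0 gives u ∈ {-4, -1}.
h''(u) = -2u - 5. h''(-4) = 3 > 0 ⇒ local minimum; h''(-1) = -3 < 0 ⇒ local maximum.
Thus h has its local minimum at u = -4, with value 7/3.

7/3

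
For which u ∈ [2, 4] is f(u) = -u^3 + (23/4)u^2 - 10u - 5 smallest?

f'(u) = -3u^2 + (23/2)u - 10, whose only zero in [2, 4] is u = 5/2.
Compare values at every candidate in [2, 4]: f(2) = -10,  f(5/2) = -155/16,  f(4) = -17.
The minimum over the interval is -17, attained at u = 4.

4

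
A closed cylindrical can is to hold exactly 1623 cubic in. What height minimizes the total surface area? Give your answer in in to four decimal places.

With radius r and height h, πr²h = 1623 so h = 1623/(πr²), and S(r) = 2πr² + 2πrh = 2πr² + 2·1623/r.
S'(r) = 4πr − 2·1623/r² = 0 ⇒ r³ = 1623/(2π), so r ≈ 6.3686 and h = 2r ≈ 12.7373.
S''(r) = 4π + 4·1623/r³ > 0, so this is the minimum; S ≈ 764.5283.

12.7373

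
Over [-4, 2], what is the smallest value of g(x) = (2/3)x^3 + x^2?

-80/3

The derivative is 2x^2 + 2x, which vanishes at x = -1 and x = 0.
Compare values at every candidate in [-4, 2]: g(-4) = -80/3, g(-1) = 1/3, g(0) = 0, g(2) = 28/3.
Hence the absolute minimum is -80/3 at x = -4.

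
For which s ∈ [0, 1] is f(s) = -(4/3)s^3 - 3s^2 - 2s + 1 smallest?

1

f'(s) = -4s^2 - 6s - 2, which has no zeros in [0, 1].
Evaluating at the critical points and endpoints: f(0) = 1; f(1) = -16/3.
The minimum over the interval is -16/3, attained at s = 1.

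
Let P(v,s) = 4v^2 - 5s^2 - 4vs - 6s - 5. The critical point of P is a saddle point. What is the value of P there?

∂P/∂v = 8v - 4s = 0 and ∂P/∂s = -4v - 10s - 6 = 0, so (v, s) = (-1/4, -1/2).
The Hessian has P_{vv} = 8, P_{ss} = -10, P_{vs} = -4, giving D = -96 < 0, so the point is a saddle point.
P(-1/4, -1/2) = -7/2.

-7/2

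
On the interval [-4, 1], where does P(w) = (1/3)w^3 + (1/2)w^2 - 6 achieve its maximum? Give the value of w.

The derivative is w^2 + w, which vanishes at w = -1 and w = 0.
Candidates: P(-4) = -58/3,  P(-1) = -35/6,  P(0) = -6,  P(1) = -31/6.
The maximum over the interval is -31/6, attained at w = 1.

1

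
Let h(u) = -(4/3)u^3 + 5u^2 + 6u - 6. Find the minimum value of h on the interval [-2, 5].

-53/3

The derivative is -4u^2 + 10u + 6, which vanishes at u = -1/2 and u = 3.
Evaluating at the critical points and endpoints: h(-2) = 38/3,  h(-1/2) = -91/12,  h(3) = 21,  h(5) = -53/3.
So the minimum is h(5) = -53/3.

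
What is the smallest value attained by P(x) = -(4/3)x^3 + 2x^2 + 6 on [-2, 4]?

The derivative is -4x^2 + 4x, which vanishes at x = 0 and x = 1.
Candidates: P(-2) = 74/3,  P(0) = 6,  P(1) = 20/3,  P(4) = -142/3.
Hence the absolute minimum is -142/3 at x = 4.

-142/3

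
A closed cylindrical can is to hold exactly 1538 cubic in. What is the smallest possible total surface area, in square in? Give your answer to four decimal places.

With radius r and height h, πr²h = 1538 so h = 1538/(πr²), and S(r) = 2πr² + 2πrh = 2πr² + 2·1538/r.
S'(r) = 4πr − 2·1538/r² = 0 ⇒ r³ = 1538/(2π), so r ≈ 6.2555 and h = 2r ≈ 12.5109.
S''(r) = 4π + 4·1538/r³ > 0, so this is the minimum; S ≈ 737.5964.

737.5964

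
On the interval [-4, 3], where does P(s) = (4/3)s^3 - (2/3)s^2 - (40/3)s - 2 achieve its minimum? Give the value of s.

The derivative is 4s^2 - (4/3)s - 40/3, which vanishes at s = -5/3 and s = 2.
Compare values at every candidate in [-4, 3]: P(-4) = -134/3; P(-5/3) = 988/81; P(2) = -62/3; P(3) = -12.
The minimum over the interval is -134/3, attained at s = -4.

-4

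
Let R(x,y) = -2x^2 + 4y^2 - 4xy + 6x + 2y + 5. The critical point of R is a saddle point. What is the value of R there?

∂R/∂x = -4x - 4y + 6 = 0 and ∂R/∂y = -4x + 8y + 2 = 0, so (x, y) = (7/6, 1/3).
The Hessian has R_{xx} = -4, R_{yy} = 8, R_{xy} = -4, giving D = -48 < 0, so the point is a saddle point.
R(7/6, 1/3) = 53/6.

53/6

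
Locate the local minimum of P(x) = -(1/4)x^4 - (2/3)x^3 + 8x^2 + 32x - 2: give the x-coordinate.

P'(x) = -x^3 - 2x^2 + 16x + 32. Setting P'(x) = 0 gives x ∈ {-4, -2, 4}.
P''(x) = -3x^2 - 4x + 16. P''(-4) = -16 < 0 ⇒ local maximum; P''(-2) = 12 > 0 ⇒ local minimum; P''(4) = -48 < 0 ⇒ local maximum.
Thus P has its local minimum at x = -2, with value -98/3.

-2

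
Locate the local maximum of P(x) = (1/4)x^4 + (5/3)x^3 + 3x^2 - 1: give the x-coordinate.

-2

Critical points: P'(x) = x^3 + 5x^2 + 6x vanishes at x = -3, -2, 0.
Since P''(x) = 3x^2 + 10x + 6, we get P''(-3) = 3 > 0 ⇒ local minimum; P''(-2) = -2 < 0 ⇒ local maximum; P''(0) = 6 > 0 ⇒ local minimum.
The local maximum is P(-2) = 5/3.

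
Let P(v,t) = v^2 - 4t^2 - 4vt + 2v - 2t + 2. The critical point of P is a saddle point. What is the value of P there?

9/8

∂P/∂v = 2v - 4t + 2 = 0 and ∂P/∂t = -4v - 8t - 2 = 0, so (v, t) = (-3/4, 1/8).
The Hessian has P_{vv} = 2, P_{tt} = -8, P_{vt} = -4, giving D = -32 < 0, so the point is a saddle point.
P(-3/4, 1/8) = 9/8.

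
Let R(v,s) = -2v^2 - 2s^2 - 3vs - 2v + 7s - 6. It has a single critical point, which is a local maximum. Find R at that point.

∂R/∂v = -4v - 3s - 2 = 0 and ∂R/∂s = -3v - 4s + 7 = 0, so (v, s) = (-29/7, 34/7).
The Hessian has R_{vv} = -4, R_{ss} = -4, R_{vs} = -3, giving D = 7 > 0 with R_{vv} < 0, so the point is a local maximum.
R(-29/7, 34/7) = 106/7.

106/7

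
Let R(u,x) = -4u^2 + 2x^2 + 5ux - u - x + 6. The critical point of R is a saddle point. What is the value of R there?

∂R/∂u = -8u + 5x - 1 = 0 and ∂R/∂x = 5u + 4x - 1 = 0, so (u, x) = (1/57, 13/57).
The Hessian has R_{uu} = -8, R_{xx} = 4, R_{ux} = 5, giving D = -57 < 0, so the point is a saddle point.
R(1/57, 13/57) = 335/57.

335/57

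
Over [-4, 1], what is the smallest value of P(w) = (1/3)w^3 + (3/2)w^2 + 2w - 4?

-28/3

The derivative is w^2 + 3w + 2, which vanishes at w = -2 and w = -1.
Compare values at every candidate in [-4, 1]: P(-4) = -28/3, P(-2) = -14/3, P(-1) = -29/6, P(1) = -1/6.
Hence the absolute minimum is -28/3 at w = -4.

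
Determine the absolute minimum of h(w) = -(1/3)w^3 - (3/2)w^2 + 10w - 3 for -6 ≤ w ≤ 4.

Differentiating, h'(w) = -w^2 - 3w + 10; which vanishes at w = -5 and w = 2.
Compare values at every candidate in [-6, 4]: h(-6) = -45, h(-5) = -293/6, h(2) = 25/3, h(4) = -25/3.
The minimum over the interval is -293/6, attained at w = -5.

-293/6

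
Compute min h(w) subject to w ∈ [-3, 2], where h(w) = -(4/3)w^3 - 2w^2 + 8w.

-40/3

The derivative is -4w^2 - 4w + 8, which vanishes at w = -2 and w = 1.
Candidates: h(-3) = -6; h(-2) = -40/3; h(1) = 14/3; h(2) = -8/3.
The minimum over the interval is -40/3, attained at w = -2.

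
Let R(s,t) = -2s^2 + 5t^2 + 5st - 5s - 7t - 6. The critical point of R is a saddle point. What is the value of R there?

-538/65

∂R/∂s = -4s + 5t - 5 = 0 and ∂R/∂t = 5s + 10t - 7 = 0, so (s, t) = (-3/13, 53/65).
The Hessian has R_{ss} = -4, R_{tt} = 10, R_{st} = 5, giving D = -65 < 0, so the point is a saddle point.
R(-3/13, 53/65) = -538/65.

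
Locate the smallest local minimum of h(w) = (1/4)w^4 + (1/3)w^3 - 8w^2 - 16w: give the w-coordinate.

h'(w) = w^3 + w^2 - 16w - 16. Setting h'(w) = 0 gives w ∈ {-4, -1, 4}.
Since h''(w) = 3w^2 + 2w - 16, we get h''(-4) = 24 > 0 ⇒ local minimum; h''(-1) = -15 < 0 ⇒ local maximum; h''(4) = 40 > 0 ⇒ local minimum.
So the smallest local minimum value is h(4) = -320/3.

4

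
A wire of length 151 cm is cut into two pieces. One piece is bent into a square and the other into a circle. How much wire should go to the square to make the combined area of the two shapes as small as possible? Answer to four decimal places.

Let x be the length used for the square. Square side x/4; circle radius (151−x)/(2π).
A(x) = (x/4)² + π·((151−x)/(2π))² = x²/16 + (151−x)²/(4π) for 0 ≤ x ≤ 151. A'(x) = x/8 − (151−x)/(2π) = 0 gives x = 4·151/(π+4) ≈ 84.5750.
A'' = 1/8 + 1/(2π) > 0, so this gives the minimum combined area; x ≈ 84.5750 cm to the square.

84.5750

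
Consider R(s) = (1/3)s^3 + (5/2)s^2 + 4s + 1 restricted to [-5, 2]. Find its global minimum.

-5/6

R'(s) = s^2 + 5s + 4, which vanishes at s = -4 and s = -1.
Candidates: R(-5) = 11/6, R(-4) = 11/3, R(-1) = -5/6, R(2) = 65/3.
So the minimum is R(-1) = -5/6.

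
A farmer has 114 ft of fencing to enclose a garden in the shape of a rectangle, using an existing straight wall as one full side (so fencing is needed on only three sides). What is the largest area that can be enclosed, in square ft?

3249/2

Let the sides perpendicular to the wall have length x and the parallel side y, so 2x + y = 114 and the area is A = xy = x(114 − 2x).
A'(x) = 114 − 4x = 0 gives x = 57/2, and A''(x) = −4 < 0 confirms a maximum.
Then y = 114 − 2·57/2 = 57 and A = 3249/2.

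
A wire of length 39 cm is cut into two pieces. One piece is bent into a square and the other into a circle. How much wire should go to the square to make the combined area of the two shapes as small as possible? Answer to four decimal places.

21.8439

Let x be the length used for the square. Square side x/4; circle radius (39−x)/(2π).
A(x) = (x/4)² + π·((39−x)/(2π))² = x²/16 + (39−x)²/(4π) for 0 ≤ x ≤ 39. A'(x) = x/8 − (39−x)/(2π) = 0 gives x = 4·39/(π+4) ≈ 21.8439.
A'' = 1/8 + 1/(2π) > 0, so this gives the minimum combined area; x ≈ 21.8439 cm to the square.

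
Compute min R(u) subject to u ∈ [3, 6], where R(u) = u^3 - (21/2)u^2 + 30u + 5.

35/2

The derivative is 3u^2 - 21u + 30, whose only zero in [3, 6] is u = 5.
Candidates: R(3) = 55/2; R(5) = 35/2; R(6) = 23.
Hence the absolute minimum is 35/2 at u = 5.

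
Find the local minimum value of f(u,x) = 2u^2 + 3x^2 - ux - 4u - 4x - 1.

∂f/∂u = 4u - x - 4 = 0 and ∂f/∂x = -u + 6x - 4 = 0, so (u, x) = (28/23, 20/23).
The Hessian has f_{uu} = 4, f_{xx} = 6, f_{ux} = -1, giving D = 23 > 0 with f_{uu} > 0, so the point is a local minimum.
f(28/23, 20/23) = -119/23.

-119/23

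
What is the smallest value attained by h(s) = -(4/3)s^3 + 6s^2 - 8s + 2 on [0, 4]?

h'(s) = -4s^2 + 12s - 8, which vanishes at s = 1 and s = 2.
Candidates: h(0) = 2; h(1) = -4/3; h(2) = -2/3; h(4) = -58/3.
So the minimum is h(4) = -58/3.

-58/3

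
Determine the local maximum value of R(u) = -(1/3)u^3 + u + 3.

11/3

R'(u) = -u^2 + 1. Setting R'(u) = 0 gives u ∈ {-1, 1}.
R''(u) = -2u. R''(-1) = 2 > 0 ⇒ local minimum; R''(1) = -2 < 0 ⇒ local maximum.
The local maximum is R(1) = 11/3.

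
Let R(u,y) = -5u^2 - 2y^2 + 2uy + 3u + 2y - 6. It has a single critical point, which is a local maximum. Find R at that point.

∂R/∂u = -10u + 2y + 3 = 0 and ∂R/∂y = 2u - 4y + 2 = 0, so (u, y) = (4/9, 13/18).
The Hessian has R_{uu} = -10, R_{yy} = -4, R_{uy} = 2, giving D = 36 > 0 with R_{uu} < 0, so the point is a local maximum.
R(4/9, 13/18) = -83/18.

-83/18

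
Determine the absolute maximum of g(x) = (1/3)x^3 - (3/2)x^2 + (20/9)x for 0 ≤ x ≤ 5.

The derivative is x^2 - 3x + 20/9, which vanishes at x = 4/3 and x = 5/3.
Compare values at every candidate in [0, 5]: g(0) = 0,  g(4/3) = 88/81,  g(5/3) = 175/162,  g(5) = 275/18.
Hence the absolute maximum is 275/18 at x = 5.

275/18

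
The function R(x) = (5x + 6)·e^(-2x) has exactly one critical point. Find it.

By the product rule, R'(x) = (-10x - 7)·e^(-2x). Since e^(-2x) > 0, the only critical point is x = -7/10.
R''(-7/10) has the same sign as -10 < 0, so this is a local maximum.
R(-7/10) = (5/2)·e^(7/5) ≈ 10.1380.

-7/10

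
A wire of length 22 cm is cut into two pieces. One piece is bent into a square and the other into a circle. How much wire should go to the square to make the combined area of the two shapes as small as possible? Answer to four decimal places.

Let x be the length used for the square. Square side x/4; circle radius (22−x)/(2π).
A(x) = (x/4)² + π·((22−x)/(2π))² = x²/16 + (22−x)²/(4π) for 0 ≤ x ≤ 22. A'(x) = x/8 − (22−x)/(2π) = 0 gives x = 4·22/(π+4) ≈ 12.3222.
A'' = 1/8 + 1/(2π) > 0, so this gives the minimum combined area; x ≈ 12.3222 cm to the square.

12.3222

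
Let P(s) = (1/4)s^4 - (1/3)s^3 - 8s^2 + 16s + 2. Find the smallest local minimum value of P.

P'(s) = s^3 - s^2 - 16s + 16. Setting P'(s) = 0 gives s ∈ {-4, 1, 4}.
P''(s) = 3s^2 - 2s - 16. P''(-4) = 40 > 0 ⇒ local minimum; P''(1) = -15 < 0 ⇒ local maximum; P''(4) = 24 > 0 ⇒ local minimum.
Thus P has its smallest local minimum at s = -4, with value -314/3.

-314/3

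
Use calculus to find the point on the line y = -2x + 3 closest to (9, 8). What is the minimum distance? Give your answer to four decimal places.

Minimize D(x)^2 = (x - 9)^2 + (-2x - 5)^2.
d/dx[D^2] = 2(x - 9) + 2·(-2)·(-2x - 5) = 0 ⇒ x = -1/5.
Then y = 17/5 and the distance is √(529/5) ≈ 10.2859.

10.2859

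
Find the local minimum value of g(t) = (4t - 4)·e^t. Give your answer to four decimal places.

-4.0000

By the product rule, g'(t) = (4t)·e^t. Since e^t > 0, the only critical point is t = 0.
g''(0) has the same sign as 4 > 0, so this is a local minimum.
g(0) = (-4)·e^(0) ≈ -4.0000.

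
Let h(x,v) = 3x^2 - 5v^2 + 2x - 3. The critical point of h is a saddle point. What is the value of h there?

-10/3

∂h/∂x = 6x + 2 = 0 and ∂h/∂v = -10v = 0, so (x, v) = (-1/3, 0).
The Hessian has h_{xx} = 6, h_{vv} = -10, h_{xv} = 0, giving D = -60 < 0, so the point is a saddle point.
h(-1/3, 0) = -10/3.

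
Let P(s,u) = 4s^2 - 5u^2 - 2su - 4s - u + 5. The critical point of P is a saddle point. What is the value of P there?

88/21

∂P/∂s = 8s - 2u - 4 = 0 and ∂P/∂u = -2s - 10u - 1 = 0, so (s, u) = (19/42, -4/21).
The Hessian has P_{ss} = 8, P_{uu} = -10, P_{su} = -2, giving D = -84 < 0, so the point is a saddle point.
P(19/42, -4/21) = 88/21.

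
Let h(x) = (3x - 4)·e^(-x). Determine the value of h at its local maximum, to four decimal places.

0.2909

By the product rule, h'(x) = (-3x + 7)·e^(-x). Since e^(-x) > 0, the only critical point is x = 7/3.
h''(7/3) has the same sign as -3 < 0, so this is a local maximum.
h(7/3) = (3)·e^(-7/3) ≈ 0.2909.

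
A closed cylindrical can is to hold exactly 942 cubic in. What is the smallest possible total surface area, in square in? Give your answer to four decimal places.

531.9635

With radius r and height h, πr²h = 942 so h = 942/(πr²), and S(r) = 2πr² + 2πrh = 2πr² + 2·942/r.
S'(r) = 4πr − 2·942/r² = 0 ⇒ r³ = 942/(2π), so r ≈ 5.3124 and h = 2r ≈ 10.6248.
S''(r) = 4π + 4·942/r³ > 0, so this is the minimum; S ≈ 531.9635.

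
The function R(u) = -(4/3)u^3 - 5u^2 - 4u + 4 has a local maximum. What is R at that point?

59/12

R'(u) = -4u^2 - 10u - 4 = 0 at u = -2, -1/2.
Second-derivative test with R''(u) = -8u - 10: R''(-2) = 6 > 0 ⇒ local minimum; R''(-1/2) = -6 < 0 ⇒ local maximum.
So the local maximum value is R(-1/2) = 59/12.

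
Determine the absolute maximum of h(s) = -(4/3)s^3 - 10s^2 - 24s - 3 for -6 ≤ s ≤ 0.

69

The derivative is -4s^2 - 20s - 24, which vanishes at s = -3 and s = -2.
Compare values at every candidate in [-6, 0]: h(-6) = 69, h(-3) = 15, h(-2) = 47/3, h(0) = -3.
So the maximum is h(-6) = 69.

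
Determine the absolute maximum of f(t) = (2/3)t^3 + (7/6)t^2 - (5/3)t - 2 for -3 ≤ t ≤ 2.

Differentiating, f'(t) = 2t^2 + (7/3)t - 5/3; which vanishes at t = -5/3 and t = 1/2.
Compare values at every candidate in [-3, 2]: f(-3) = -9/2, f(-5/3) = 151/162, f(1/2) = -59/24, f(2) = 14/3.
So the maximum is f(2) = 14/3.

14/3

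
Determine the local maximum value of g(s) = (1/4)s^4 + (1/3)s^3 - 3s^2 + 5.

5

g'(s) = s^3 + s^2 - 6s = 0 at s = -3, 0, 2.
Since g''(s) = 3s^2 + 2s - 6, we get g''(-3) = 15 > 0 ⇒ local minimum; g''(0) = -6 < 0 ⇒ local maximum; g''(2) = 10 > 0 ⇒ local minimum.
So the local maximum value is g(0) = 5.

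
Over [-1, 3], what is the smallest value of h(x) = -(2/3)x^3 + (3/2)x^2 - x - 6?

-27/2

The derivative is -2x^2 + 3x - 1, which vanishes at x = 1/2 and x = 1.
Evaluating at the critical points and endpoints: h(-1) = -17/6, h(1/2) = -149/24, h(1) = -37/6, h(3) = -27/2.
The minimum over the interval is -27/2, attained at x = 3.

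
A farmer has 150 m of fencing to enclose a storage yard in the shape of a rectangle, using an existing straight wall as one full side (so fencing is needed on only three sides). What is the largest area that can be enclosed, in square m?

Let the sides perpendicular to the wall have length x and the parallel side y, so 2x + y = 150 and the area is A = xy = x(150 − 2x).
A'(x) = 150 − 4x = 0 gives x = 75/2, and A''(x) = −4 < 0 confirms a maximum.
Then y = 150 − 2·75/2 = 75 and A = 5625/2.

5625/2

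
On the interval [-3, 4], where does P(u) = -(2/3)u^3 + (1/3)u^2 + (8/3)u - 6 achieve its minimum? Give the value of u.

Differentiating, P'(u) = -2u^2 + (2/3)u + 8/3; which vanishes at u = -1 and u = 4/3.
Candidates: P(-3) = 7,  P(-1) = -23/3,  P(4/3) = -278/81,  P(4) = -98/3.
The minimum over the interval is -98/3, attained at u = 4.

4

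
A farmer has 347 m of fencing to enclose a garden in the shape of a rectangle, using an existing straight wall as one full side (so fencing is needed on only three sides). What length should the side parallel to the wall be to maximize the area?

Let the sides perpendicular to the wall have length x and the parallel side y, so 2x + y = 347 and the area is A = xy = x(347 − 2x).
A'(x) = 347 − 4x = 0 gives x = 347/4, and A''(x) = −4 < 0 confirms a maximum.
Then y = 347 − 2·347/4 = 347/2 and A = 120409/8.

347/2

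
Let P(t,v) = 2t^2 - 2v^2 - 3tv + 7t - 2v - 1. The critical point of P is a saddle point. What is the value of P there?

∂P/∂t = 4t - 3v + 7 = 0 and ∂P/∂v = -3t - 4v - 2 = 0, so (t, v) = (-34/25, 13/25).
The Hessian has P_{tt} = 4, P_{vv} = -4, P_{tv} = -3, giving D = -25 < 0, so the point is a saddle point.
P(-34/25, 13/25) = -157/25.

-157/25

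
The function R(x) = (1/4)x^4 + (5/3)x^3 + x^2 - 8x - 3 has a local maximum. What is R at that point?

23/3

R'(x) = x^3 + 5x^2 + 2x - 8. Setting R'(x) = 0 gives x ∈ {-4, -2, 1}.
R''(x) = 3x^2 + 10x + 2. R''(-4) = 10 > 0 ⇒ local minimum; R''(-2) = -6 < 0 ⇒ local maximum; R''(1) = 15 > 0 ⇒ local minimum.
Thus R has its local maximum at x = -2, with value 23/3.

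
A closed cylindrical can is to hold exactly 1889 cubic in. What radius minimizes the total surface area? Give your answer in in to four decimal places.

With radius r and height h, πr²h = 1889 so h = 1889/(πr²), and S(r) = 2πr² + 2πrh = 2πr² + 2·1889/r.
S'(r) = 4πr − 2·1889/r² = 0 ⇒ r³ = 1889/(2π), so r ≈ 6.6991 and h = 2r ≈ 13.3982.
S''(r) = 4π + 4·1889/r³ > 0, so this is the minimum; S ≈ 845.9328.

6.6991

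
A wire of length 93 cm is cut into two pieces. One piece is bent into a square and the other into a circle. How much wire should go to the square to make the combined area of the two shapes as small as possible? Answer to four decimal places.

52.0892

Let x be the length used for the square. Square side x/4; circle radius (93−x)/(2π).
A(x) = (x/4)² + π·((93−x)/(2π))² = x²/16 + (93−x)²/(4π) for 0 ≤ x ≤ 93. A'(x) = x/8 − (93−x)/(2π) = 0 gives x = 4·93/(π+4) ≈ 52.0892.
A'' = 1/8 + 1/(2π) > 0, so this gives the minimum combined area; x ≈ 52.0892 cm to the square.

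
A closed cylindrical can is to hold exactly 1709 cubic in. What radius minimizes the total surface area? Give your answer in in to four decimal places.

With radius r and height h, πr²h = 1709 so h = 1709/(πr²), and S(r) = 2πr² + 2πrh = 2πr² + 2·1709/r.
S'(r) = 4πr − 2·1709/r² = 0 ⇒ r³ = 1709/(2π), so r ≈ 6.4792 and h = 2r ≈ 12.9584.
S''(r) = 4π + 4·1709/r³ > 0, so this is the minimum; S ≈ 791.3026.

6.4792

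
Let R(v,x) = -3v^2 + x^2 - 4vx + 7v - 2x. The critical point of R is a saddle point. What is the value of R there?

∂R/∂v = -6v - 4x + 7 = 0 and ∂R/∂x = -4v + 2x - 2 = 0, so (v, x) = (3/14, 10/7).
The Hessian has R_{vv} = -6, R_{xx} = 2, R_{vx} = -4, giving D = -28 < 0, so the point is a saddle point.
R(3/14, 10/7) = -19/28.

-19/28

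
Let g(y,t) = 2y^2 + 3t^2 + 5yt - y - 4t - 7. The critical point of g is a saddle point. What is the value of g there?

8

∂g/∂y = 4y + 5t - 1 = 0 and ∂g/∂t = 5y + 6t - 4 = 0, so (y, t) = (14, -11).
The Hessian has g_{yy} = 4, g_{tt} = 6, g_{yt} = 5, giving D = -1 < 0, so the point is a saddle point.
g(14, -11) = 8.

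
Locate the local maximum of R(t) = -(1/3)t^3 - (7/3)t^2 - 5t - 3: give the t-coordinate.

Critical points: R'(t) = -t^2 - (14/3)t - 5 vanishes at t = -3, -5/3.
Since R''(t) = -2t - 14/3, we get R''(-3) = 4/3 > 0 ⇒ local minimum; R''(-5/3) = -4/3 < 0 ⇒ local maximum.
So the local maximum value is R(-5/3) = 32/81.

-5/3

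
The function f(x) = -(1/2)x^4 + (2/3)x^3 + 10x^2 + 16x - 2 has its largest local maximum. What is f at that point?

f'(x) = -2x^3 + 2x^2 + 20x + 16. Setting f'(x) = 0 gives x ∈ {-2, -1, 4}.
Second-derivative test with f''(x) = -6x^2 + 4x + 20: f''(-2) = -12 < 0 ⇒ local maximum; f''(-1) = 10 > 0 ⇒ local minimum; f''(4) = -60 < 0 ⇒ local maximum.
Thus f has its largest local maximum at x = 4, with value 410/3.

410/3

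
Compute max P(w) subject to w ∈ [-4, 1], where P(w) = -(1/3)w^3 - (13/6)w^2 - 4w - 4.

Differentiating, P'(w) = -w^2 - (13/3)w - 4; which vanishes at w = -3 and w = -4/3.
Evaluating at the critical points and endpoints: P(-4) = -4/3, P(-3) = -5/2, P(-4/3) = -140/81, P(1) = -21/2.
The maximum over the interval is -4/3, attained at w = -4.

-4/3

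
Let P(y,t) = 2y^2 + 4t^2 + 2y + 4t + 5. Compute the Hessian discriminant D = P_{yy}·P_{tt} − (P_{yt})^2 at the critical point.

∂P/∂y = 4y + 2 = 0 and ∂P/∂t = 8t + 4 = 0, so (y, t) = (-1/2, -1/2).
The Hessian has P_{yy} = 4, P_{tt} = 8, P_{yt} = 0, giving D = 32 > 0 with P_{yy} > 0, so the point is a local minimum.
D = (4)·(8) − (0)^2 = 32.

32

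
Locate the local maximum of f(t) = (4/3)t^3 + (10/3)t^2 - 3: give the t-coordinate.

f'(t) = 4t^2 + (20/3)t. Setting f'(t) = 0 gives t ∈ {-5/3, 0}.
f''(t) = 8t + 20/3. f''(-5/3) = -20/3 < 0 ⇒ local maximum; f''(0) = 20/3 > 0 ⇒ local minimum.
The local maximum is f(-5/3) = 7/81.

-5/3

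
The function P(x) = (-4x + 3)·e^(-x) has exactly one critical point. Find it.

Differentiating with the product rule gives P'(x) = (4x - 7)·e^(-x). Since e^(-x) > 0, the only critical point is x = 7/4.
P''(7/4) has the same sign as 4 > 0, so this is a local minimum.
P(7/4) = (-4)·e^(-7/4) ≈ -0.6951.

7/4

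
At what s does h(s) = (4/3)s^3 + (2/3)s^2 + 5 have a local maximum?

-1/3

h'(s) = 4s^2 + (4/3)s. Setting h'(s) = 0 gives s ∈ {-1/3, 0}.
Second-derivative test with h''(s) = 8s + 4/3: h''(-1/3) = -4/3 < 0 ⇒ local maximum; h''(0) = 4/3 > 0 ⇒ local minimum.
Thus h has its local maximum at s = -1/3, with value 407/81.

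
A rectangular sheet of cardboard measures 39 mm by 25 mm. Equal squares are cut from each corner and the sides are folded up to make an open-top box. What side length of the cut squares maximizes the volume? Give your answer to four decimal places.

4.9634

With cut size x, the volume is V(x) = x(39 − 2x)(25 − 2x) for 0 < x < 12.5.
V'(x) = 12x^2 − 256x + 975. Setting V'(x) = 0 gives x ≈ 4.9634 (the root in (0, 12.5)).
V''(x) = 24x − 256 is negative there, so this is the maximum; V ≈ 2175.0917.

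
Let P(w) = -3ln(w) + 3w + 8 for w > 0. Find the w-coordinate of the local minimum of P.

1

P'(w) = -3/w + 3 = 0 gives w = 1.
P''(w) = 3/w², which is positive for w > 0, so this is a local minimum.
P(1) = -3·ln(1) + 3 + 8 ≈ 11.0000.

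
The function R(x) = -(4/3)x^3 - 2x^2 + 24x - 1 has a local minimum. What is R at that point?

-55

Critical points: R'(x) = -4x^2 - 4x + 24 vanishes at x = -3, 2.
Second-derivative test with R''(x) = -8x - 4: R''(-3) = 20 > 0 ⇒ local minimum; R''(2) = -20 < 0 ⇒ local maximum.
The local minimum is R(-3) = -55.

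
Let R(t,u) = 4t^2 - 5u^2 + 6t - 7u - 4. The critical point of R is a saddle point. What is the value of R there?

-19/5

∂R/∂t = 8t + 6 = 0 and ∂R/∂u = -10u - 7 = 0, so (t, u) = (-3/4, -7/10).
The Hessian has R_{tt} = 8, R_{uu} = -10, R_{tu} = 0, giving D = -80 < 0, so the point is a saddle point.
R(-3/4, -7/10) = -19/5.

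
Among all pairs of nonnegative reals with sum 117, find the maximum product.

With x + y = 117, the product is P(x) = x(117 − x).
P'(x) = 117 − 2x = 0 gives x = 117/2; P'' = −2 < 0, so this is the maximum.
P = 117/2·117/2 = 13689/4.

13689/4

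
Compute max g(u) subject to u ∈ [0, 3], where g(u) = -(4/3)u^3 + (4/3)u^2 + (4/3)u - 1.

1/3

The derivative is -4u^2 + (8/3)u + 4/3, whose only zero in [0, 3] is u = 1.
Evaluating at the critical points and endpoints: g(0) = -1; g(1) = 1/3; g(3) = -21.
The maximum over the interval is 1/3, attained at u = 1.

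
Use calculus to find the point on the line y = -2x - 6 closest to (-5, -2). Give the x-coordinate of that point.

Minimize D(x)^2 = (x + 5)^2 + (-2x - 4)^2.
d/dx[D^2] = 2(x + 5) + 2·(-2)·(-2x - 4) = 0 ⇒ x = -13/5.
Then y = -4/5 and the distance is √(36/5) ≈ 2.6833.

-13/5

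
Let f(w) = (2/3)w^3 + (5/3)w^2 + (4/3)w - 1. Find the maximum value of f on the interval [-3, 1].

8/3

Differentiating, f'(w) = 2w^2 + (10/3)w + 4/3; which vanishes at w = -1 and w = -2/3.
Candidates: f(-3) = -8; f(-1) = -4/3; f(-2/3) = -109/81; f(1) = 8/3.
The maximum over the interval is 8/3, attained at w = 1.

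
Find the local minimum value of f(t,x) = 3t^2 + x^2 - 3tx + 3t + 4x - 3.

-34

∂f/∂t = 6t - 3x + 3 = 0 and ∂f/∂x = -3t + 2x + 4 = 0, so (t, x) = (-6, -11).
The Hessian has f_{tt} = 6, f_{xx} = 2, f_{tx} = -3, giving D = 3 > 0 with f_{tt} > 0, so the point is a local minimum.
f(-6, -11) = -34.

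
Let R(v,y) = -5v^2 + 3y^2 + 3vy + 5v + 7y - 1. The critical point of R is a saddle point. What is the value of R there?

-344/69

∂R/∂v = -10v + 3y + 5 = 0 and ∂R/∂y = 3v + 6y + 7 = 0, so (v, y) = (3/23, -85/69).
The Hessian has R_{vv} = -10, R_{yy} = 6, R_{vy} = 3, giving D = -69 < 0, so the point is a saddle point.
R(3/23, -85/69) = -344/69.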